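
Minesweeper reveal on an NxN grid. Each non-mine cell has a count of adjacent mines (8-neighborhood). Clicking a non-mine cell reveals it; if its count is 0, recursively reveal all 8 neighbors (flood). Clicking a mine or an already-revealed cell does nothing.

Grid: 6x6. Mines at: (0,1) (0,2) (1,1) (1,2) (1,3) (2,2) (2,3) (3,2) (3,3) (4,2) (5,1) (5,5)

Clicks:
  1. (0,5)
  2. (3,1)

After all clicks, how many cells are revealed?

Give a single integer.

Click 1 (0,5) count=0: revealed 10 new [(0,4) (0,5) (1,4) (1,5) (2,4) (2,5) (3,4) (3,5) (4,4) (4,5)] -> total=10
Click 2 (3,1) count=3: revealed 1 new [(3,1)] -> total=11

Answer: 11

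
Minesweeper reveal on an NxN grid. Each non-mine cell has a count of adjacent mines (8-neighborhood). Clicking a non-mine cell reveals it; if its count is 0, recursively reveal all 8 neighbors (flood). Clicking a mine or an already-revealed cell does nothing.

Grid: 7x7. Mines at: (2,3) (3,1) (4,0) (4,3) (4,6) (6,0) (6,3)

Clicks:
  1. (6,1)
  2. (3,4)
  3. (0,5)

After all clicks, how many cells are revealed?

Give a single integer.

Click 1 (6,1) count=1: revealed 1 new [(6,1)] -> total=1
Click 2 (3,4) count=2: revealed 1 new [(3,4)] -> total=2
Click 3 (0,5) count=0: revealed 22 new [(0,0) (0,1) (0,2) (0,3) (0,4) (0,5) (0,6) (1,0) (1,1) (1,2) (1,3) (1,4) (1,5) (1,6) (2,0) (2,1) (2,2) (2,4) (2,5) (2,6) (3,5) (3,6)] -> total=24

Answer: 24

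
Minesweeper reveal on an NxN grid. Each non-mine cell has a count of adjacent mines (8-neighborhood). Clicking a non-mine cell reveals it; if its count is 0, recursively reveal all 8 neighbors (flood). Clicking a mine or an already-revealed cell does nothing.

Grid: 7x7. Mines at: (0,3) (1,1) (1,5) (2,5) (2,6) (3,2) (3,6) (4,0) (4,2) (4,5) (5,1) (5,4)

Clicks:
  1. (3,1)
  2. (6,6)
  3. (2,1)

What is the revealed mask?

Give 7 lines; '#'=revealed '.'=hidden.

Click 1 (3,1) count=3: revealed 1 new [(3,1)] -> total=1
Click 2 (6,6) count=0: revealed 4 new [(5,5) (5,6) (6,5) (6,6)] -> total=5
Click 3 (2,1) count=2: revealed 1 new [(2,1)] -> total=6

Answer: .......
.......
.#.....
.#.....
.......
.....##
.....##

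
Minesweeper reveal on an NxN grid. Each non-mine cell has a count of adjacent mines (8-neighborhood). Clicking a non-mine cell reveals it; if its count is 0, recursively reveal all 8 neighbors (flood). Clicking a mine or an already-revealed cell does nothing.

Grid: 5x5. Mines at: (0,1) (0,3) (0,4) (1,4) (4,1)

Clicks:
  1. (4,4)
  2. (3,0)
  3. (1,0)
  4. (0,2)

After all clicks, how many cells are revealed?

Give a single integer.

Click 1 (4,4) count=0: revealed 17 new [(1,0) (1,1) (1,2) (1,3) (2,0) (2,1) (2,2) (2,3) (2,4) (3,0) (3,1) (3,2) (3,3) (3,4) (4,2) (4,3) (4,4)] -> total=17
Click 2 (3,0) count=1: revealed 0 new [(none)] -> total=17
Click 3 (1,0) count=1: revealed 0 new [(none)] -> total=17
Click 4 (0,2) count=2: revealed 1 new [(0,2)] -> total=18

Answer: 18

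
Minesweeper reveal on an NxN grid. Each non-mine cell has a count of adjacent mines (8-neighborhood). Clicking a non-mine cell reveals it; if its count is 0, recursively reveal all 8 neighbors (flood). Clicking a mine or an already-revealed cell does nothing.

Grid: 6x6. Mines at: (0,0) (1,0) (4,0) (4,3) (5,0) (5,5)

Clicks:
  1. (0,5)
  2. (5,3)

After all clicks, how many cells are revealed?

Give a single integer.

Click 1 (0,5) count=0: revealed 22 new [(0,1) (0,2) (0,3) (0,4) (0,5) (1,1) (1,2) (1,3) (1,4) (1,5) (2,1) (2,2) (2,3) (2,4) (2,5) (3,1) (3,2) (3,3) (3,4) (3,5) (4,4) (4,5)] -> total=22
Click 2 (5,3) count=1: revealed 1 new [(5,3)] -> total=23

Answer: 23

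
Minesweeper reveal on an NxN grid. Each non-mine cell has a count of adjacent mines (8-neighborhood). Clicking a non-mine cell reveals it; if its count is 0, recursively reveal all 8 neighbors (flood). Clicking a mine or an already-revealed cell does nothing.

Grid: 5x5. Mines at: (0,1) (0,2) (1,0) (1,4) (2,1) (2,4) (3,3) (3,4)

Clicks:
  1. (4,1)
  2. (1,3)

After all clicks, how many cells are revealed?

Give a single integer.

Click 1 (4,1) count=0: revealed 6 new [(3,0) (3,1) (3,2) (4,0) (4,1) (4,2)] -> total=6
Click 2 (1,3) count=3: revealed 1 new [(1,3)] -> total=7

Answer: 7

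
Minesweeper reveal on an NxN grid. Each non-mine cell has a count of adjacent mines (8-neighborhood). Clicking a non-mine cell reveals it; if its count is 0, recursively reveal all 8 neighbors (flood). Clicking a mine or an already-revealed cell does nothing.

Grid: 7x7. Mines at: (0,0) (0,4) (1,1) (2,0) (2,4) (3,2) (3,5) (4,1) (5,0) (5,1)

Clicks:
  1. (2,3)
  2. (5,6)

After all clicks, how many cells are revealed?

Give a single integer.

Click 1 (2,3) count=2: revealed 1 new [(2,3)] -> total=1
Click 2 (5,6) count=0: revealed 15 new [(4,2) (4,3) (4,4) (4,5) (4,6) (5,2) (5,3) (5,4) (5,5) (5,6) (6,2) (6,3) (6,4) (6,5) (6,6)] -> total=16

Answer: 16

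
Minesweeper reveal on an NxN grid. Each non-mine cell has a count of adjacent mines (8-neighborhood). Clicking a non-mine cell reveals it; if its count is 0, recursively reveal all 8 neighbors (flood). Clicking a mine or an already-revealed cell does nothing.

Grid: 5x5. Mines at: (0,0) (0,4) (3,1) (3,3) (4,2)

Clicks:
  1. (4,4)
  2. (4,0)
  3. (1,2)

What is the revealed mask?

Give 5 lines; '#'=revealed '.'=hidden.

Click 1 (4,4) count=1: revealed 1 new [(4,4)] -> total=1
Click 2 (4,0) count=1: revealed 1 new [(4,0)] -> total=2
Click 3 (1,2) count=0: revealed 9 new [(0,1) (0,2) (0,3) (1,1) (1,2) (1,3) (2,1) (2,2) (2,3)] -> total=11

Answer: .###.
.###.
.###.
.....
#...#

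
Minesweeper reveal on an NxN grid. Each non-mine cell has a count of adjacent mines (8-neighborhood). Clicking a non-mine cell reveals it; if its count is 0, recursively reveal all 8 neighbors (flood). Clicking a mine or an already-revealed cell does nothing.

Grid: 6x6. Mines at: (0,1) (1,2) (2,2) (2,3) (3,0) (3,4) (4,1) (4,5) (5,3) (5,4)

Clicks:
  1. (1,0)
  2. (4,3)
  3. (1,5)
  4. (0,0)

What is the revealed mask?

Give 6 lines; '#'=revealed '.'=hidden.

Click 1 (1,0) count=1: revealed 1 new [(1,0)] -> total=1
Click 2 (4,3) count=3: revealed 1 new [(4,3)] -> total=2
Click 3 (1,5) count=0: revealed 8 new [(0,3) (0,4) (0,5) (1,3) (1,4) (1,5) (2,4) (2,5)] -> total=10
Click 4 (0,0) count=1: revealed 1 new [(0,0)] -> total=11

Answer: #..###
#..###
....##
......
...#..
......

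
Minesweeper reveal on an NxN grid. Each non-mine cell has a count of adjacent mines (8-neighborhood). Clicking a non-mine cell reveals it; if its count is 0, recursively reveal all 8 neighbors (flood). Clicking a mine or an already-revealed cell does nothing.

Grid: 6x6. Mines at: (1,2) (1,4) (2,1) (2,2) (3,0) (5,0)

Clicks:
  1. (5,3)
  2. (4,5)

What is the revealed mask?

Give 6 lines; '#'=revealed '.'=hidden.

Click 1 (5,3) count=0: revealed 18 new [(2,3) (2,4) (2,5) (3,1) (3,2) (3,3) (3,4) (3,5) (4,1) (4,2) (4,3) (4,4) (4,5) (5,1) (5,2) (5,3) (5,4) (5,5)] -> total=18
Click 2 (4,5) count=0: revealed 0 new [(none)] -> total=18

Answer: ......
......
...###
.#####
.#####
.#####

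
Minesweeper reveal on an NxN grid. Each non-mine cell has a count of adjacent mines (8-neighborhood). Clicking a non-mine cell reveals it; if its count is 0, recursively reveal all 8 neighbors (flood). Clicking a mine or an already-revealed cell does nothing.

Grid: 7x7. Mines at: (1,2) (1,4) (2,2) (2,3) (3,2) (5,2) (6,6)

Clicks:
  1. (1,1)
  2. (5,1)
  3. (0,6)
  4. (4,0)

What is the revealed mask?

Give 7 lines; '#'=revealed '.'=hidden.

Answer: ##...##
##...##
##..###
##.####
##.####
##.####
##.###.

Derivation:
Click 1 (1,1) count=2: revealed 1 new [(1,1)] -> total=1
Click 2 (5,1) count=1: revealed 1 new [(5,1)] -> total=2
Click 3 (0,6) count=0: revealed 22 new [(0,5) (0,6) (1,5) (1,6) (2,4) (2,5) (2,6) (3,3) (3,4) (3,5) (3,6) (4,3) (4,4) (4,5) (4,6) (5,3) (5,4) (5,5) (5,6) (6,3) (6,4) (6,5)] -> total=24
Click 4 (4,0) count=0: revealed 12 new [(0,0) (0,1) (1,0) (2,0) (2,1) (3,0) (3,1) (4,0) (4,1) (5,0) (6,0) (6,1)] -> total=36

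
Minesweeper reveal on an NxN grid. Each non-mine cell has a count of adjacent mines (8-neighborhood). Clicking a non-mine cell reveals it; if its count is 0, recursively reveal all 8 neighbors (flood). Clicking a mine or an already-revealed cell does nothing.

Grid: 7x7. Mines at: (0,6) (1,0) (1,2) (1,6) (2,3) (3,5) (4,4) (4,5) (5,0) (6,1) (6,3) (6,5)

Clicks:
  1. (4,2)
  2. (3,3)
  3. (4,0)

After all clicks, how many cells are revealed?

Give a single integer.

Click 1 (4,2) count=0: revealed 14 new [(2,0) (2,1) (2,2) (3,0) (3,1) (3,2) (3,3) (4,0) (4,1) (4,2) (4,3) (5,1) (5,2) (5,3)] -> total=14
Click 2 (3,3) count=2: revealed 0 new [(none)] -> total=14
Click 3 (4,0) count=1: revealed 0 new [(none)] -> total=14

Answer: 14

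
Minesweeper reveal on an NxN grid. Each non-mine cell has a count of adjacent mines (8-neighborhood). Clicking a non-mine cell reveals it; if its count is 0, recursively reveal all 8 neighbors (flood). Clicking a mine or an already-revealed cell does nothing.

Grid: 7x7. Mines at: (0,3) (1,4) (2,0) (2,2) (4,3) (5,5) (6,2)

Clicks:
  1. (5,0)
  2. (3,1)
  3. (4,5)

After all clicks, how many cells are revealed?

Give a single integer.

Answer: 12

Derivation:
Click 1 (5,0) count=0: revealed 11 new [(3,0) (3,1) (3,2) (4,0) (4,1) (4,2) (5,0) (5,1) (5,2) (6,0) (6,1)] -> total=11
Click 2 (3,1) count=2: revealed 0 new [(none)] -> total=11
Click 3 (4,5) count=1: revealed 1 new [(4,5)] -> total=12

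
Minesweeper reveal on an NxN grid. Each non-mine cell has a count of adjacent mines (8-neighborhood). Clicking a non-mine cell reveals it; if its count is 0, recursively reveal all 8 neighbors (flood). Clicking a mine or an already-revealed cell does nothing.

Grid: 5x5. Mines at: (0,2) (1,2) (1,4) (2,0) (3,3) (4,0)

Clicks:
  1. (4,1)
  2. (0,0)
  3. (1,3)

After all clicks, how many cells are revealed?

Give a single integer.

Answer: 6

Derivation:
Click 1 (4,1) count=1: revealed 1 new [(4,1)] -> total=1
Click 2 (0,0) count=0: revealed 4 new [(0,0) (0,1) (1,0) (1,1)] -> total=5
Click 3 (1,3) count=3: revealed 1 new [(1,3)] -> total=6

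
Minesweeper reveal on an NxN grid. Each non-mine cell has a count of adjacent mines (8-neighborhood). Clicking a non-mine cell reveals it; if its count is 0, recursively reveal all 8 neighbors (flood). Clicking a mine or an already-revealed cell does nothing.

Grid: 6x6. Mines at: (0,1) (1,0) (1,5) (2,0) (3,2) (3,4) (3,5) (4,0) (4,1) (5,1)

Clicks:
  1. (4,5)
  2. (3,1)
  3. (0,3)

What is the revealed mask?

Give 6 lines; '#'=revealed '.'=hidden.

Answer: ..###.
..###.
..###.
.#....
.....#
......

Derivation:
Click 1 (4,5) count=2: revealed 1 new [(4,5)] -> total=1
Click 2 (3,1) count=4: revealed 1 new [(3,1)] -> total=2
Click 3 (0,3) count=0: revealed 9 new [(0,2) (0,3) (0,4) (1,2) (1,3) (1,4) (2,2) (2,3) (2,4)] -> total=11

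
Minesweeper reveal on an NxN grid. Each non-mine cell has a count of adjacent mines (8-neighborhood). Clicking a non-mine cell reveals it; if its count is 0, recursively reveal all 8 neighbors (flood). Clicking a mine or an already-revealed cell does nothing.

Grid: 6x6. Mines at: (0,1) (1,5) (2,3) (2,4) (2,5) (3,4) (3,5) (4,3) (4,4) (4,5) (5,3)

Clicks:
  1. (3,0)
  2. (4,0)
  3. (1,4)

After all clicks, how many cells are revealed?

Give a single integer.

Answer: 16

Derivation:
Click 1 (3,0) count=0: revealed 15 new [(1,0) (1,1) (1,2) (2,0) (2,1) (2,2) (3,0) (3,1) (3,2) (4,0) (4,1) (4,2) (5,0) (5,1) (5,2)] -> total=15
Click 2 (4,0) count=0: revealed 0 new [(none)] -> total=15
Click 3 (1,4) count=4: revealed 1 new [(1,4)] -> total=16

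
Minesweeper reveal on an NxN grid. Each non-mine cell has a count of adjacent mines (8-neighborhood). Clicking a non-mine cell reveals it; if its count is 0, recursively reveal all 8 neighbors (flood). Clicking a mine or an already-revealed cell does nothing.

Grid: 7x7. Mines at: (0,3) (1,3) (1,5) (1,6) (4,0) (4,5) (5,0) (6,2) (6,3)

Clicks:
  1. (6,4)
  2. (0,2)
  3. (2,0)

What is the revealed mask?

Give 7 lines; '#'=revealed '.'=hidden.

Answer: ###....
###....
#####..
#####..
.####..
.####..
....#..

Derivation:
Click 1 (6,4) count=1: revealed 1 new [(6,4)] -> total=1
Click 2 (0,2) count=2: revealed 1 new [(0,2)] -> total=2
Click 3 (2,0) count=0: revealed 23 new [(0,0) (0,1) (1,0) (1,1) (1,2) (2,0) (2,1) (2,2) (2,3) (2,4) (3,0) (3,1) (3,2) (3,3) (3,4) (4,1) (4,2) (4,3) (4,4) (5,1) (5,2) (5,3) (5,4)] -> total=25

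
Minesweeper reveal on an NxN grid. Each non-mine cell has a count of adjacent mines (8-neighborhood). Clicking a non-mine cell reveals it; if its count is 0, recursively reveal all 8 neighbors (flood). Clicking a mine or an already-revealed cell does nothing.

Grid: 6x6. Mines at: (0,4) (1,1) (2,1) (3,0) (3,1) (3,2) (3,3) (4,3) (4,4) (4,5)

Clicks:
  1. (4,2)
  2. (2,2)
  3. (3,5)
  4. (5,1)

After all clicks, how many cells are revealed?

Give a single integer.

Click 1 (4,2) count=4: revealed 1 new [(4,2)] -> total=1
Click 2 (2,2) count=5: revealed 1 new [(2,2)] -> total=2
Click 3 (3,5) count=2: revealed 1 new [(3,5)] -> total=3
Click 4 (5,1) count=0: revealed 5 new [(4,0) (4,1) (5,0) (5,1) (5,2)] -> total=8

Answer: 8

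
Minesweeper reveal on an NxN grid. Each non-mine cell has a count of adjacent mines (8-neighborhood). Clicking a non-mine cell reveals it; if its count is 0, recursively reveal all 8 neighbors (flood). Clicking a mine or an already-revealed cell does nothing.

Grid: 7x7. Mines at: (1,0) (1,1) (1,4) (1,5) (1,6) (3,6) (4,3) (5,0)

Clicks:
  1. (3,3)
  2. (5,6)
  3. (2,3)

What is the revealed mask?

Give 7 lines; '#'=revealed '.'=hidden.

Answer: .......
.......
...#...
...#...
....###
.######
.######

Derivation:
Click 1 (3,3) count=1: revealed 1 new [(3,3)] -> total=1
Click 2 (5,6) count=0: revealed 15 new [(4,4) (4,5) (4,6) (5,1) (5,2) (5,3) (5,4) (5,5) (5,6) (6,1) (6,2) (6,3) (6,4) (6,5) (6,6)] -> total=16
Click 3 (2,3) count=1: revealed 1 new [(2,3)] -> total=17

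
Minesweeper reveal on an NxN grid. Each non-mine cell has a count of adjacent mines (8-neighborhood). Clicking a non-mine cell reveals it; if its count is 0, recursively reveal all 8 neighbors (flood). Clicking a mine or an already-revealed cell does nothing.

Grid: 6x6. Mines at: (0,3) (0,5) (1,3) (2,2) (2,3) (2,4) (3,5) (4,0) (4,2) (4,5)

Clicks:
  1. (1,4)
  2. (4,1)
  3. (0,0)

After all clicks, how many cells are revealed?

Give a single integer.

Answer: 12

Derivation:
Click 1 (1,4) count=5: revealed 1 new [(1,4)] -> total=1
Click 2 (4,1) count=2: revealed 1 new [(4,1)] -> total=2
Click 3 (0,0) count=0: revealed 10 new [(0,0) (0,1) (0,2) (1,0) (1,1) (1,2) (2,0) (2,1) (3,0) (3,1)] -> total=12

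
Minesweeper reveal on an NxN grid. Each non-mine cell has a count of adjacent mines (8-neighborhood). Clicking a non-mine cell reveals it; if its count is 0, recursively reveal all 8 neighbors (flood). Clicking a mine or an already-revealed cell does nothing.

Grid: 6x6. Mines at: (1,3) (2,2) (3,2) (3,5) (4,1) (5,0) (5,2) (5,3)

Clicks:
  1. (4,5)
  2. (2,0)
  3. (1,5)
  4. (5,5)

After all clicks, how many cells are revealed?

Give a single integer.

Answer: 20

Derivation:
Click 1 (4,5) count=1: revealed 1 new [(4,5)] -> total=1
Click 2 (2,0) count=0: revealed 10 new [(0,0) (0,1) (0,2) (1,0) (1,1) (1,2) (2,0) (2,1) (3,0) (3,1)] -> total=11
Click 3 (1,5) count=0: revealed 6 new [(0,4) (0,5) (1,4) (1,5) (2,4) (2,5)] -> total=17
Click 4 (5,5) count=0: revealed 3 new [(4,4) (5,4) (5,5)] -> total=20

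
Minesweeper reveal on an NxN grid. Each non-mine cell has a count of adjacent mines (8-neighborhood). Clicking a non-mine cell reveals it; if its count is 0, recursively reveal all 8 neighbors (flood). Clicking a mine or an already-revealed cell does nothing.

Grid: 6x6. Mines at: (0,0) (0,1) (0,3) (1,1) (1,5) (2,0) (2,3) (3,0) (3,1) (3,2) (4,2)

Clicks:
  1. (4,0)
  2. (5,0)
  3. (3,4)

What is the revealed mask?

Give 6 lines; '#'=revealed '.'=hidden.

Answer: ......
......
......
....#.
##....
##....

Derivation:
Click 1 (4,0) count=2: revealed 1 new [(4,0)] -> total=1
Click 2 (5,0) count=0: revealed 3 new [(4,1) (5,0) (5,1)] -> total=4
Click 3 (3,4) count=1: revealed 1 new [(3,4)] -> total=5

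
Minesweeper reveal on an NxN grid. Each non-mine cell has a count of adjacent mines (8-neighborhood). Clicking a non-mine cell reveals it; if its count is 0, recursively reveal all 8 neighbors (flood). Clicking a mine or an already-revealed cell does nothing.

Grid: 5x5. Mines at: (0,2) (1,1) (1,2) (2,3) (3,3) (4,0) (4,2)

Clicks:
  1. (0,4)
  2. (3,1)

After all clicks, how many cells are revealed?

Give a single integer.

Answer: 5

Derivation:
Click 1 (0,4) count=0: revealed 4 new [(0,3) (0,4) (1,3) (1,4)] -> total=4
Click 2 (3,1) count=2: revealed 1 new [(3,1)] -> total=5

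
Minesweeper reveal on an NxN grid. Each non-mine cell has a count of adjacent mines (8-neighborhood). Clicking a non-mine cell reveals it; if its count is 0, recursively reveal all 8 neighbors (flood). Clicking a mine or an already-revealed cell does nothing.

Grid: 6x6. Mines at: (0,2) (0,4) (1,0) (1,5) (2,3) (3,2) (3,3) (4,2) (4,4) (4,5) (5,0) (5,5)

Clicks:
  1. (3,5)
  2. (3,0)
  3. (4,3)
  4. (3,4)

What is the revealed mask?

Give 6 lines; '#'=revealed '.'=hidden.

Click 1 (3,5) count=2: revealed 1 new [(3,5)] -> total=1
Click 2 (3,0) count=0: revealed 6 new [(2,0) (2,1) (3,0) (3,1) (4,0) (4,1)] -> total=7
Click 3 (4,3) count=4: revealed 1 new [(4,3)] -> total=8
Click 4 (3,4) count=4: revealed 1 new [(3,4)] -> total=9

Answer: ......
......
##....
##..##
##.#..
......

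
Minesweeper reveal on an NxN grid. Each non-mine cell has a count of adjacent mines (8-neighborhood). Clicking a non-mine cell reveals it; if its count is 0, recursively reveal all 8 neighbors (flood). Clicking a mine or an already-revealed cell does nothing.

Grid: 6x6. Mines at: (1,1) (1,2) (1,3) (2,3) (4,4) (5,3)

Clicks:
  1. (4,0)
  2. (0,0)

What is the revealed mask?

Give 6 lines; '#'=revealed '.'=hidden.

Click 1 (4,0) count=0: revealed 12 new [(2,0) (2,1) (2,2) (3,0) (3,1) (3,2) (4,0) (4,1) (4,2) (5,0) (5,1) (5,2)] -> total=12
Click 2 (0,0) count=1: revealed 1 new [(0,0)] -> total=13

Answer: #.....
......
###...
###...
###...
###...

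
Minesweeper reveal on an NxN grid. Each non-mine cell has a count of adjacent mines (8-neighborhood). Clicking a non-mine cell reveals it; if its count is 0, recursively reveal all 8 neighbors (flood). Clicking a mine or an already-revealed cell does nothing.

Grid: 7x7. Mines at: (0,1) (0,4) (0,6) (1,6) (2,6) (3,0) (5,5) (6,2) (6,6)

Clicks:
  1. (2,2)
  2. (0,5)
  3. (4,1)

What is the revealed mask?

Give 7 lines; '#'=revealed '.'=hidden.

Answer: .....#.
.#####.
.#####.
.#####.
.#####.
.####..
.......

Derivation:
Click 1 (2,2) count=0: revealed 24 new [(1,1) (1,2) (1,3) (1,4) (1,5) (2,1) (2,2) (2,3) (2,4) (2,5) (3,1) (3,2) (3,3) (3,4) (3,5) (4,1) (4,2) (4,3) (4,4) (4,5) (5,1) (5,2) (5,3) (5,4)] -> total=24
Click 2 (0,5) count=3: revealed 1 new [(0,5)] -> total=25
Click 3 (4,1) count=1: revealed 0 new [(none)] -> total=25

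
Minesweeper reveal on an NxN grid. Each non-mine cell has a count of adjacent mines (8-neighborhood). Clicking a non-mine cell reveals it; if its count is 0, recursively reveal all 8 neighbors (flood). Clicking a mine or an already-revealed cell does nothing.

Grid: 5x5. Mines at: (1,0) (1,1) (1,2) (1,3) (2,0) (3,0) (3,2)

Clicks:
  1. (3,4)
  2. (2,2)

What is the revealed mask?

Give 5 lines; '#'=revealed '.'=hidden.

Click 1 (3,4) count=0: revealed 6 new [(2,3) (2,4) (3,3) (3,4) (4,3) (4,4)] -> total=6
Click 2 (2,2) count=4: revealed 1 new [(2,2)] -> total=7

Answer: .....
.....
..###
...##
...##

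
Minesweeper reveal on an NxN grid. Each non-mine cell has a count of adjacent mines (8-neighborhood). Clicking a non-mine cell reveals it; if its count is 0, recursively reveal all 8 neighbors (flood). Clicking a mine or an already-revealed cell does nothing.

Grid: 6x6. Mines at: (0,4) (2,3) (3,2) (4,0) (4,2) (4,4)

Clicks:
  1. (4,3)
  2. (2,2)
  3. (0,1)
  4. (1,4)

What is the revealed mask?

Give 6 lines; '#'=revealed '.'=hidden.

Click 1 (4,3) count=3: revealed 1 new [(4,3)] -> total=1
Click 2 (2,2) count=2: revealed 1 new [(2,2)] -> total=2
Click 3 (0,1) count=0: revealed 12 new [(0,0) (0,1) (0,2) (0,3) (1,0) (1,1) (1,2) (1,3) (2,0) (2,1) (3,0) (3,1)] -> total=14
Click 4 (1,4) count=2: revealed 1 new [(1,4)] -> total=15

Answer: ####..
#####.
###...
##....
...#..
......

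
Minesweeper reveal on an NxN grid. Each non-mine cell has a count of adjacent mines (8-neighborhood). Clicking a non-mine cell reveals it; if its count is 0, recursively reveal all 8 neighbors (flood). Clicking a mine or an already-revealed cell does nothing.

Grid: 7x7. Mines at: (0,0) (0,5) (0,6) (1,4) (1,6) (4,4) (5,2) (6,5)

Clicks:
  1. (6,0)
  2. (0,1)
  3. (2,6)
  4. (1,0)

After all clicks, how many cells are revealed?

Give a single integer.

Click 1 (6,0) count=0: revealed 23 new [(0,1) (0,2) (0,3) (1,0) (1,1) (1,2) (1,3) (2,0) (2,1) (2,2) (2,3) (3,0) (3,1) (3,2) (3,3) (4,0) (4,1) (4,2) (4,3) (5,0) (5,1) (6,0) (6,1)] -> total=23
Click 2 (0,1) count=1: revealed 0 new [(none)] -> total=23
Click 3 (2,6) count=1: revealed 1 new [(2,6)] -> total=24
Click 4 (1,0) count=1: revealed 0 new [(none)] -> total=24

Answer: 24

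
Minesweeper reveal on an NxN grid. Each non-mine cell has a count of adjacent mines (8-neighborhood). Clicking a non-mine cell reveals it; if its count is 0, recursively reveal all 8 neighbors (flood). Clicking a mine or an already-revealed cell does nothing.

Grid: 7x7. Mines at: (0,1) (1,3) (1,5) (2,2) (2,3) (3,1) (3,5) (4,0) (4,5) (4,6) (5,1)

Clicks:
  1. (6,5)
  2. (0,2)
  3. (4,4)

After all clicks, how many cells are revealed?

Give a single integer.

Click 1 (6,5) count=0: revealed 16 new [(3,2) (3,3) (3,4) (4,2) (4,3) (4,4) (5,2) (5,3) (5,4) (5,5) (5,6) (6,2) (6,3) (6,4) (6,5) (6,6)] -> total=16
Click 2 (0,2) count=2: revealed 1 new [(0,2)] -> total=17
Click 3 (4,4) count=2: revealed 0 new [(none)] -> total=17

Answer: 17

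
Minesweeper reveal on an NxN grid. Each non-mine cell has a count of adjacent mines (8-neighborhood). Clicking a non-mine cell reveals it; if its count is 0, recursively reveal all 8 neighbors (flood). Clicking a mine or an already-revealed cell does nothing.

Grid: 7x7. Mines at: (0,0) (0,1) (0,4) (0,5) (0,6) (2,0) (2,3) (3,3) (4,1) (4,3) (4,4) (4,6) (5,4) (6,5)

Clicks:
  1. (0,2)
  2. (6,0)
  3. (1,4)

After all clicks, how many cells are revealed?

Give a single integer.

Answer: 10

Derivation:
Click 1 (0,2) count=1: revealed 1 new [(0,2)] -> total=1
Click 2 (6,0) count=0: revealed 8 new [(5,0) (5,1) (5,2) (5,3) (6,0) (6,1) (6,2) (6,3)] -> total=9
Click 3 (1,4) count=3: revealed 1 new [(1,4)] -> total=10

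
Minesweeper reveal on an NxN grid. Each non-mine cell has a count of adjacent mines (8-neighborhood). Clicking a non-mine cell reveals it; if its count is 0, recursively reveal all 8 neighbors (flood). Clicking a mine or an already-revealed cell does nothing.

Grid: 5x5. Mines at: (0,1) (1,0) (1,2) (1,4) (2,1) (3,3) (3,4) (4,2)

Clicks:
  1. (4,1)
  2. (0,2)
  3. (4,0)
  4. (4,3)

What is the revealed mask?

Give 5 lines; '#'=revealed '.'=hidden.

Answer: ..#..
.....
.....
##...
##.#.

Derivation:
Click 1 (4,1) count=1: revealed 1 new [(4,1)] -> total=1
Click 2 (0,2) count=2: revealed 1 new [(0,2)] -> total=2
Click 3 (4,0) count=0: revealed 3 new [(3,0) (3,1) (4,0)] -> total=5
Click 4 (4,3) count=3: revealed 1 new [(4,3)] -> total=6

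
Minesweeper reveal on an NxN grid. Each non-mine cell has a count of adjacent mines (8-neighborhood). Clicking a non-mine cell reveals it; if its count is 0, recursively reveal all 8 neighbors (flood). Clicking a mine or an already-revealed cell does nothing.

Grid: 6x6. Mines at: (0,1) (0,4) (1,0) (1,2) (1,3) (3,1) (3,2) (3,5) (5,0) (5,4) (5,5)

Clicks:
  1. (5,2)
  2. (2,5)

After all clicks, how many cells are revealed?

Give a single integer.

Answer: 7

Derivation:
Click 1 (5,2) count=0: revealed 6 new [(4,1) (4,2) (4,3) (5,1) (5,2) (5,3)] -> total=6
Click 2 (2,5) count=1: revealed 1 new [(2,5)] -> total=7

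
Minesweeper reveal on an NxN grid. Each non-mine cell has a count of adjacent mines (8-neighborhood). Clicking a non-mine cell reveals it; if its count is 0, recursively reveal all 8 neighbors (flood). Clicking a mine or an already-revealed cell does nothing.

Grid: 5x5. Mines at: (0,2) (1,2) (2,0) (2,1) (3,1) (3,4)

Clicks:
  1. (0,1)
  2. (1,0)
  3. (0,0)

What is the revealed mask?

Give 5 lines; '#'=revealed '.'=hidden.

Click 1 (0,1) count=2: revealed 1 new [(0,1)] -> total=1
Click 2 (1,0) count=2: revealed 1 new [(1,0)] -> total=2
Click 3 (0,0) count=0: revealed 2 new [(0,0) (1,1)] -> total=4

Answer: ##...
##...
.....
.....
.....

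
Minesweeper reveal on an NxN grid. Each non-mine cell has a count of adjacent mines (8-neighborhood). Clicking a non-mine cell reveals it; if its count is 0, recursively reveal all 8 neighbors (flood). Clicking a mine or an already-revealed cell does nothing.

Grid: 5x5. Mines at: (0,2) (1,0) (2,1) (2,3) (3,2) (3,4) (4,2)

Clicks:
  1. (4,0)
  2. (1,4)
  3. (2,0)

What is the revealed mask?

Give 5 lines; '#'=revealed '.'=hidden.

Click 1 (4,0) count=0: revealed 4 new [(3,0) (3,1) (4,0) (4,1)] -> total=4
Click 2 (1,4) count=1: revealed 1 new [(1,4)] -> total=5
Click 3 (2,0) count=2: revealed 1 new [(2,0)] -> total=6

Answer: .....
....#
#....
##...
##...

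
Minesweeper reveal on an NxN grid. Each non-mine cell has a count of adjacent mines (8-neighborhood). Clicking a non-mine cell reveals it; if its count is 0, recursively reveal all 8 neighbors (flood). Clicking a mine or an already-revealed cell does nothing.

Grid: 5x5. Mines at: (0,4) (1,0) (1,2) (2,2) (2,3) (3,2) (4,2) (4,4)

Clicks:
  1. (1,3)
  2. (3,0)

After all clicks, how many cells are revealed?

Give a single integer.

Click 1 (1,3) count=4: revealed 1 new [(1,3)] -> total=1
Click 2 (3,0) count=0: revealed 6 new [(2,0) (2,1) (3,0) (3,1) (4,0) (4,1)] -> total=7

Answer: 7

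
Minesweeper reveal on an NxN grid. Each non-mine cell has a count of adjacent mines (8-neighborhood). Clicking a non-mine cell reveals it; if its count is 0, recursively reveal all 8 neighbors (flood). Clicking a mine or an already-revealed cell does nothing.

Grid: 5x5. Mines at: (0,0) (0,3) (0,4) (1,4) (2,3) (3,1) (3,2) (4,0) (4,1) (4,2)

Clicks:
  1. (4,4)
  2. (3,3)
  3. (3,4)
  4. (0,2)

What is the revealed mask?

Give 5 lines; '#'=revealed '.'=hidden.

Click 1 (4,4) count=0: revealed 4 new [(3,3) (3,4) (4,3) (4,4)] -> total=4
Click 2 (3,3) count=3: revealed 0 new [(none)] -> total=4
Click 3 (3,4) count=1: revealed 0 new [(none)] -> total=4
Click 4 (0,2) count=1: revealed 1 new [(0,2)] -> total=5

Answer: ..#..
.....
.....
...##
...##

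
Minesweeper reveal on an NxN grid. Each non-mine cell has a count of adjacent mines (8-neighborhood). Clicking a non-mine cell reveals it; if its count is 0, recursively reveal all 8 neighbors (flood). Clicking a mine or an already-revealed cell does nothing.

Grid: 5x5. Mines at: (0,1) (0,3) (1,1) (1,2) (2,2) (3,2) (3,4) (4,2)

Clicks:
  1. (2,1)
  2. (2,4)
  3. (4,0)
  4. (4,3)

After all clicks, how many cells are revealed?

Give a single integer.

Click 1 (2,1) count=4: revealed 1 new [(2,1)] -> total=1
Click 2 (2,4) count=1: revealed 1 new [(2,4)] -> total=2
Click 3 (4,0) count=0: revealed 5 new [(2,0) (3,0) (3,1) (4,0) (4,1)] -> total=7
Click 4 (4,3) count=3: revealed 1 new [(4,3)] -> total=8

Answer: 8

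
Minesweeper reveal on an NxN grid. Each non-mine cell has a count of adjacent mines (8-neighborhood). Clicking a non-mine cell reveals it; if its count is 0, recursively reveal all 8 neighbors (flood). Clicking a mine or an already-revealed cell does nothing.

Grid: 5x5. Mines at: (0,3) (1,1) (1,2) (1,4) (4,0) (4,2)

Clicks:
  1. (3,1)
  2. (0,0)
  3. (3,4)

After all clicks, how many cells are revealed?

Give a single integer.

Click 1 (3,1) count=2: revealed 1 new [(3,1)] -> total=1
Click 2 (0,0) count=1: revealed 1 new [(0,0)] -> total=2
Click 3 (3,4) count=0: revealed 6 new [(2,3) (2,4) (3,3) (3,4) (4,3) (4,4)] -> total=8

Answer: 8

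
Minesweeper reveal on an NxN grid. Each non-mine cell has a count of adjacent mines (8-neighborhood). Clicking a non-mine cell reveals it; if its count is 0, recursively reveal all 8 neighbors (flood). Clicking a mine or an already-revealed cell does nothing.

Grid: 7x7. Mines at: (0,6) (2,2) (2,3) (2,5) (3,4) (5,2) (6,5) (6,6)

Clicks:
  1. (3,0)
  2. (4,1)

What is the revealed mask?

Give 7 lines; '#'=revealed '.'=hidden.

Click 1 (3,0) count=0: revealed 22 new [(0,0) (0,1) (0,2) (0,3) (0,4) (0,5) (1,0) (1,1) (1,2) (1,3) (1,4) (1,5) (2,0) (2,1) (3,0) (3,1) (4,0) (4,1) (5,0) (5,1) (6,0) (6,1)] -> total=22
Click 2 (4,1) count=1: revealed 0 new [(none)] -> total=22

Answer: ######.
######.
##.....
##.....
##.....
##.....
##.....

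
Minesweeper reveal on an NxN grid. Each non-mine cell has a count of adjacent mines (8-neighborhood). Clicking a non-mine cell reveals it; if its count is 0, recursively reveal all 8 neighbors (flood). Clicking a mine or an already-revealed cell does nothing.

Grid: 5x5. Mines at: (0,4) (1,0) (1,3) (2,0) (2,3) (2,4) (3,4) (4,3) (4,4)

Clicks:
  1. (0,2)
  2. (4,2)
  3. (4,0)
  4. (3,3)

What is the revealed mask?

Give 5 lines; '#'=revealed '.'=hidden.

Answer: ..#..
.....
.....
####.
###..

Derivation:
Click 1 (0,2) count=1: revealed 1 new [(0,2)] -> total=1
Click 2 (4,2) count=1: revealed 1 new [(4,2)] -> total=2
Click 3 (4,0) count=0: revealed 5 new [(3,0) (3,1) (3,2) (4,0) (4,1)] -> total=7
Click 4 (3,3) count=5: revealed 1 new [(3,3)] -> total=8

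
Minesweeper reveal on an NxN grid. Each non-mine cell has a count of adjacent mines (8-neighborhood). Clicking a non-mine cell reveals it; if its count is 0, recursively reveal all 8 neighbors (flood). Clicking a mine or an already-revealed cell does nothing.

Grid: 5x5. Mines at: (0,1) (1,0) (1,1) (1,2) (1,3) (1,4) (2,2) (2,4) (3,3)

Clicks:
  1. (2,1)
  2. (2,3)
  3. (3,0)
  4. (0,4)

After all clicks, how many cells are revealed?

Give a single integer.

Click 1 (2,1) count=4: revealed 1 new [(2,1)] -> total=1
Click 2 (2,3) count=6: revealed 1 new [(2,3)] -> total=2
Click 3 (3,0) count=0: revealed 7 new [(2,0) (3,0) (3,1) (3,2) (4,0) (4,1) (4,2)] -> total=9
Click 4 (0,4) count=2: revealed 1 new [(0,4)] -> total=10

Answer: 10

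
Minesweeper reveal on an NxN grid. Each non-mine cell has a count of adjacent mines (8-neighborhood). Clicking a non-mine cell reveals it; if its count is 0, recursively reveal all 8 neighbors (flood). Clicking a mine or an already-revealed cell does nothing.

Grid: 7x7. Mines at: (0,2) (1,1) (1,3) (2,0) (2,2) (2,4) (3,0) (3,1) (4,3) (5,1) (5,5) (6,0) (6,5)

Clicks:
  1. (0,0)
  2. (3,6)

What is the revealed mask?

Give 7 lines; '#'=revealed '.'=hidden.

Click 1 (0,0) count=1: revealed 1 new [(0,0)] -> total=1
Click 2 (3,6) count=0: revealed 12 new [(0,4) (0,5) (0,6) (1,4) (1,5) (1,6) (2,5) (2,6) (3,5) (3,6) (4,5) (4,6)] -> total=13

Answer: #...###
....###
.....##
.....##
.....##
.......
.......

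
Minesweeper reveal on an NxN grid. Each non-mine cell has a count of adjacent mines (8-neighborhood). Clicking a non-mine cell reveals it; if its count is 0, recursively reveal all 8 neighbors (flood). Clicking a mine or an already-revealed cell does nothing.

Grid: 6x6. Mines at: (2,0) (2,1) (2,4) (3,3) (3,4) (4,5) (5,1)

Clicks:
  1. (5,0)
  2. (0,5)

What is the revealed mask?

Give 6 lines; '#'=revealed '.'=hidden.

Answer: ######
######
......
......
......
#.....

Derivation:
Click 1 (5,0) count=1: revealed 1 new [(5,0)] -> total=1
Click 2 (0,5) count=0: revealed 12 new [(0,0) (0,1) (0,2) (0,3) (0,4) (0,5) (1,0) (1,1) (1,2) (1,3) (1,4) (1,5)] -> total=13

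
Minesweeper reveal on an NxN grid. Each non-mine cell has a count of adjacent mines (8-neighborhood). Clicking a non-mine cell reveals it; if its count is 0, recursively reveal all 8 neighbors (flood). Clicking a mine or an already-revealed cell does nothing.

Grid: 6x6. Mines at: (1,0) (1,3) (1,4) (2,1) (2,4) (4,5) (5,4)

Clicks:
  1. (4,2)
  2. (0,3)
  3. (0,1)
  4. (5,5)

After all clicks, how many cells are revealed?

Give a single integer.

Click 1 (4,2) count=0: revealed 12 new [(3,0) (3,1) (3,2) (3,3) (4,0) (4,1) (4,2) (4,3) (5,0) (5,1) (5,2) (5,3)] -> total=12
Click 2 (0,3) count=2: revealed 1 new [(0,3)] -> total=13
Click 3 (0,1) count=1: revealed 1 new [(0,1)] -> total=14
Click 4 (5,5) count=2: revealed 1 new [(5,5)] -> total=15

Answer: 15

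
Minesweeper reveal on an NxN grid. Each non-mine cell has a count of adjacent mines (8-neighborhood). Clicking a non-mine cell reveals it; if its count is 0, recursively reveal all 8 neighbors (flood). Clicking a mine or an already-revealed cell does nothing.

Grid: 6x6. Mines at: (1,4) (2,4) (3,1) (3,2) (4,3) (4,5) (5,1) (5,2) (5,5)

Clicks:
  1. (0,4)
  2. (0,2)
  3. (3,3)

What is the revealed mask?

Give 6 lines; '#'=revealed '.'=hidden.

Answer: #####.
####..
####..
...#..
......
......

Derivation:
Click 1 (0,4) count=1: revealed 1 new [(0,4)] -> total=1
Click 2 (0,2) count=0: revealed 12 new [(0,0) (0,1) (0,2) (0,3) (1,0) (1,1) (1,2) (1,3) (2,0) (2,1) (2,2) (2,3)] -> total=13
Click 3 (3,3) count=3: revealed 1 new [(3,3)] -> total=14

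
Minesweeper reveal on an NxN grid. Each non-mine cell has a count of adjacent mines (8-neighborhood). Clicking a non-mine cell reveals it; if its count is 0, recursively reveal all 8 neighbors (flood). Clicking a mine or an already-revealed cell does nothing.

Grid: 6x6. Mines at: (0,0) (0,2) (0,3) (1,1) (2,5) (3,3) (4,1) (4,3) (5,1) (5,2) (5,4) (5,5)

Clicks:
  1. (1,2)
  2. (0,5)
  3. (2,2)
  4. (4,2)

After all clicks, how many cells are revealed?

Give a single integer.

Answer: 7

Derivation:
Click 1 (1,2) count=3: revealed 1 new [(1,2)] -> total=1
Click 2 (0,5) count=0: revealed 4 new [(0,4) (0,5) (1,4) (1,5)] -> total=5
Click 3 (2,2) count=2: revealed 1 new [(2,2)] -> total=6
Click 4 (4,2) count=5: revealed 1 new [(4,2)] -> total=7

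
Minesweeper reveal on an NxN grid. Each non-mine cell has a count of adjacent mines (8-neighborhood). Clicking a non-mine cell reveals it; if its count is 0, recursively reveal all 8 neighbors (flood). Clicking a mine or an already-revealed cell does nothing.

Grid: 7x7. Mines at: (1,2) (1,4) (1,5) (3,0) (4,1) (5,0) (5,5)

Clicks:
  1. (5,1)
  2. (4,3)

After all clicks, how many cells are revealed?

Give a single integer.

Answer: 23

Derivation:
Click 1 (5,1) count=2: revealed 1 new [(5,1)] -> total=1
Click 2 (4,3) count=0: revealed 22 new [(2,2) (2,3) (2,4) (2,5) (2,6) (3,2) (3,3) (3,4) (3,5) (3,6) (4,2) (4,3) (4,4) (4,5) (4,6) (5,2) (5,3) (5,4) (6,1) (6,2) (6,3) (6,4)] -> total=23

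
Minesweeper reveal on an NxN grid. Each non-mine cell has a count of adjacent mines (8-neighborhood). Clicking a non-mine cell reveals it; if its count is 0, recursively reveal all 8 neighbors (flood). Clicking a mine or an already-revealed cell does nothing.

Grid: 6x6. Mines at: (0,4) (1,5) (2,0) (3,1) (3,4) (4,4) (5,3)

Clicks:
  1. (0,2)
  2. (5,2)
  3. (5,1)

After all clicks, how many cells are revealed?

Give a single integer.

Answer: 17

Derivation:
Click 1 (0,2) count=0: revealed 11 new [(0,0) (0,1) (0,2) (0,3) (1,0) (1,1) (1,2) (1,3) (2,1) (2,2) (2,3)] -> total=11
Click 2 (5,2) count=1: revealed 1 new [(5,2)] -> total=12
Click 3 (5,1) count=0: revealed 5 new [(4,0) (4,1) (4,2) (5,0) (5,1)] -> total=17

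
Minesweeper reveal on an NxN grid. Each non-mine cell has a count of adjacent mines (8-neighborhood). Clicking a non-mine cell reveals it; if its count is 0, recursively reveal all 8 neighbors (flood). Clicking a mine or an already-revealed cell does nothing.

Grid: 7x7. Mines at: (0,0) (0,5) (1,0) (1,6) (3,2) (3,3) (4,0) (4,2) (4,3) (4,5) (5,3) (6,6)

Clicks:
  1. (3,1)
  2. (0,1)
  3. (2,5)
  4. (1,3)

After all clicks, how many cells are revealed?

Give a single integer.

Answer: 14

Derivation:
Click 1 (3,1) count=3: revealed 1 new [(3,1)] -> total=1
Click 2 (0,1) count=2: revealed 1 new [(0,1)] -> total=2
Click 3 (2,5) count=1: revealed 1 new [(2,5)] -> total=3
Click 4 (1,3) count=0: revealed 11 new [(0,2) (0,3) (0,4) (1,1) (1,2) (1,3) (1,4) (2,1) (2,2) (2,3) (2,4)] -> total=14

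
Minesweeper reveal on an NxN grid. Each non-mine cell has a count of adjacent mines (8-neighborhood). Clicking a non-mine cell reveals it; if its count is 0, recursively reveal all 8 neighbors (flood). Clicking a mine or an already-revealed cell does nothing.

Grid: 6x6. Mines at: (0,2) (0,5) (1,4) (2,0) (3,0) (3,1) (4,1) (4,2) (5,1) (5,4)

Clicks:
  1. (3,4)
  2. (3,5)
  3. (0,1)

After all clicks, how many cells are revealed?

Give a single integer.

Click 1 (3,4) count=0: revealed 9 new [(2,3) (2,4) (2,5) (3,3) (3,4) (3,5) (4,3) (4,4) (4,5)] -> total=9
Click 2 (3,5) count=0: revealed 0 new [(none)] -> total=9
Click 3 (0,1) count=1: revealed 1 new [(0,1)] -> total=10

Answer: 10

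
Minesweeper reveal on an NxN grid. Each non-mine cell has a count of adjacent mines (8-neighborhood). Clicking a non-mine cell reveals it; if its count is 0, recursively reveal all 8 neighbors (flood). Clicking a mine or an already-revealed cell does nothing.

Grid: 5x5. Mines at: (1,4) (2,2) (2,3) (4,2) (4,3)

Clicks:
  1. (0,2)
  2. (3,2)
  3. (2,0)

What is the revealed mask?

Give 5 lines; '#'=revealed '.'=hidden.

Click 1 (0,2) count=0: revealed 14 new [(0,0) (0,1) (0,2) (0,3) (1,0) (1,1) (1,2) (1,3) (2,0) (2,1) (3,0) (3,1) (4,0) (4,1)] -> total=14
Click 2 (3,2) count=4: revealed 1 new [(3,2)] -> total=15
Click 3 (2,0) count=0: revealed 0 new [(none)] -> total=15

Answer: ####.
####.
##...
###..
##...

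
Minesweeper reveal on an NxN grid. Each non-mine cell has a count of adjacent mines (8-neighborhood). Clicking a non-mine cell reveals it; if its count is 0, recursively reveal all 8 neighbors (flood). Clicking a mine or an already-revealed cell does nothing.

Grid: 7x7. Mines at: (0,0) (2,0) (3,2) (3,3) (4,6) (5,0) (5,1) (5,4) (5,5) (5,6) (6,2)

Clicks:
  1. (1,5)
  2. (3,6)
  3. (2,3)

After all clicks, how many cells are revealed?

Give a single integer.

Answer: 21

Derivation:
Click 1 (1,5) count=0: revealed 21 new [(0,1) (0,2) (0,3) (0,4) (0,5) (0,6) (1,1) (1,2) (1,3) (1,4) (1,5) (1,6) (2,1) (2,2) (2,3) (2,4) (2,5) (2,6) (3,4) (3,5) (3,6)] -> total=21
Click 2 (3,6) count=1: revealed 0 new [(none)] -> total=21
Click 3 (2,3) count=2: revealed 0 new [(none)] -> total=21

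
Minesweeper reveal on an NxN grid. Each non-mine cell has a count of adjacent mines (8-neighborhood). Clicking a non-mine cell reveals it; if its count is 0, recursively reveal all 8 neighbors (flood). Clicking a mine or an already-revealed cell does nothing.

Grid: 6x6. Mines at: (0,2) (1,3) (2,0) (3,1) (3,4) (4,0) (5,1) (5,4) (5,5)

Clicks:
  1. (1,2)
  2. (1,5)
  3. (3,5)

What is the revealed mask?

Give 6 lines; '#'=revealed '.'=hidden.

Answer: ....##
..#.##
....##
.....#
......
......

Derivation:
Click 1 (1,2) count=2: revealed 1 new [(1,2)] -> total=1
Click 2 (1,5) count=0: revealed 6 new [(0,4) (0,5) (1,4) (1,5) (2,4) (2,5)] -> total=7
Click 3 (3,5) count=1: revealed 1 new [(3,5)] -> total=8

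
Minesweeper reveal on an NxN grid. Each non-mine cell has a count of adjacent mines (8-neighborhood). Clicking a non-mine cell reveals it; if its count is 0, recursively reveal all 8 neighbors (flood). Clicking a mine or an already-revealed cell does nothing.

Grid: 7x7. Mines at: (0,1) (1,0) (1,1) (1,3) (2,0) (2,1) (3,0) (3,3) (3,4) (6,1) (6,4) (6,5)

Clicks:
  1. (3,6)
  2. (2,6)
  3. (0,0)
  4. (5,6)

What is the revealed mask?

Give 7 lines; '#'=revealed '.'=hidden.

Click 1 (3,6) count=0: revealed 15 new [(0,4) (0,5) (0,6) (1,4) (1,5) (1,6) (2,4) (2,5) (2,6) (3,5) (3,6) (4,5) (4,6) (5,5) (5,6)] -> total=15
Click 2 (2,6) count=0: revealed 0 new [(none)] -> total=15
Click 3 (0,0) count=3: revealed 1 new [(0,0)] -> total=16
Click 4 (5,6) count=1: revealed 0 new [(none)] -> total=16

Answer: #...###
....###
....###
.....##
.....##
.....##
.......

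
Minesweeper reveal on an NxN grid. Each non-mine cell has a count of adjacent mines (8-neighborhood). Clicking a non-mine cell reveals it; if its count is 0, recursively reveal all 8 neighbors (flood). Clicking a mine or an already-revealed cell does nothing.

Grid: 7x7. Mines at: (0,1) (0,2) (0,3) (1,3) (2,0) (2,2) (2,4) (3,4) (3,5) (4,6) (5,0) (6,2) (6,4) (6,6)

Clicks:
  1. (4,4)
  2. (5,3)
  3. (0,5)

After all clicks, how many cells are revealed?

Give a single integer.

Answer: 10

Derivation:
Click 1 (4,4) count=2: revealed 1 new [(4,4)] -> total=1
Click 2 (5,3) count=2: revealed 1 new [(5,3)] -> total=2
Click 3 (0,5) count=0: revealed 8 new [(0,4) (0,5) (0,6) (1,4) (1,5) (1,6) (2,5) (2,6)] -> total=10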